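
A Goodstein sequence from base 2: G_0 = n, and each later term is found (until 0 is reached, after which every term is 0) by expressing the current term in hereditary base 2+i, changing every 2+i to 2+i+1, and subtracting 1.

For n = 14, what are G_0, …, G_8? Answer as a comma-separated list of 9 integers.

14, 110, 1281, 18750, 326591, 5862840, 134404971, 3487116548, 100000555551

G_0=14  [base 2] 2^(2 + 1) + 2^2 + 2  →[2↦3]→  3^(3 + 1) + 3^3 + 3 = 111  −1 ⇒ G_1=110
G_1=110  [base 3] 3^(3 + 1) + 3^3 + 2  →[3↦4]→  4^(4 + 1) + 4^4 + 2 = 1282  −1 ⇒ G_2=1281
G_2=1281  [base 4] 4^(4 + 1) + 4^4 + 1  →[4↦5]→  5^(5 + 1) + 5^5 + 1 = 18751  −1 ⇒ G_3=18750
G_3=18750  [base 5] 5^(5 + 1) + 5^5  →[5↦6]→  6^(6 + 1) + 6^6 = 326592  −1 ⇒ G_4=326591
G_4=326591  [base 6] 6^(6 + 1) + 5·6^5 + 5·6^4 + 5·6^3 + 5·6^2 + 5·6 + 5  →[6↦7]→  7^(7 + 1) + 5·7^5 + 5·7^4 + 5·7^3 + 5·7^2 + 5·7 + 5 = 5862841  −1 ⇒ G_5=5862840
G_5=5862840  [base 7] 7^(7 + 1) + 5·7^5 + 5·7^4 + 5·7^3 + 5·7^2 + 5·7 + 4  →[7↦8]→  8^(8 + 1) + 5·8^5 + 5·8^4 + 5·8^3 + 5·8^2 + 5·8 + 4 = 134404972  −1 ⇒ G_6=134404971
G_6=134404971  [base 8] 8^(8 + 1) + 5·8^5 + 5·8^4 + 5·8^3 + 5·8^2 + 5·8 + 3  →[8↦9]→  9^(9 + 1) + 5·9^5 + 5·9^4 + 5·9^3 + 5·9^2 + 5·9 + 3 = 3487116549  −1 ⇒ G_7=3487116548
G_7=3487116548  [base 9] 9^(9 + 1) + 5·9^5 + 5·9^4 + 5·9^3 + 5·9^2 + 5·9 + 2  →[9↦10]→  10^(10 + 1) + 5·10^5 + 5·10^4 + 5·10^3 + 5·10^2 + 5·10 + 2 = 100000555552  −1 ⇒ G_8=100000555551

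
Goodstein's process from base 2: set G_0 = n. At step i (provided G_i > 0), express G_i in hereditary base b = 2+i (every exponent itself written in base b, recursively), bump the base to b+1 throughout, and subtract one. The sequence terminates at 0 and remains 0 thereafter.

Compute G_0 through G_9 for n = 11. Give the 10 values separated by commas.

11, 84, 1027, 15627, 279937, 5764801, 134217727, 2749609302, 70077777775, 1997331745490

[0] 11 ≡ 2^(2 + 1) + 2 + 1 (base 2). Lift 3: 85. −1: 84.
[1] 84 ≡ 3^(3 + 1) + 3 (base 3). Lift 4: 1028. −1: 1027.
[2] 1027 ≡ 4^(4 + 1) + 3 (base 4). Lift 5: 15628. −1: 15627.
[3] 15627 ≡ 5^(5 + 1) + 2 (base 5). Lift 6: 279938. −1: 279937.
[4] 279937 ≡ 6^(6 + 1) + 1 (base 6). Lift 7: 5764802. −1: 5764801.
[5] 5764801 ≡ 7^(7 + 1) (base 7). Lift 8: 134217728. −1: 134217727.
[6] 134217727 ≡ 7·8^8 + 7·8^7 + 7·8^6 + 7·8^5 + 7·8^4 + 7·8^3 + 7·8^2 + 7·8 + 7 (base 8). Lift 9: 2749609303. −1: 2749609302.
[7] 2749609302 ≡ 7·9^9 + 7·9^7 + 7·9^6 + 7·9^5 + 7·9^4 + 7·9^3 + 7·9^2 + 7·9 + 6 (base 9). Lift 10: 70077777776. −1: 70077777775.
[8] 70077777775 ≡ 7·10^10 + 7·10^7 + 7·10^6 + 7·10^5 + 7·10^4 + 7·10^3 + 7·10^2 + 7·10 + 5 (base 10). Lift 11: 1997331745491. −1: 1997331745490.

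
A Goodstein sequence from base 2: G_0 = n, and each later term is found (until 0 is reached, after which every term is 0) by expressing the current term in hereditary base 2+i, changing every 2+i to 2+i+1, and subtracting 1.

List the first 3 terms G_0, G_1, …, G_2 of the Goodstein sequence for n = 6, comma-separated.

6, 29, 257

[0] 6 ≡ 2^2 + 2 (base 2). Lift 3: 30. −1: 29.
[1] 29 ≡ 3^3 + 2 (base 3). Lift 4: 258. −1: 257.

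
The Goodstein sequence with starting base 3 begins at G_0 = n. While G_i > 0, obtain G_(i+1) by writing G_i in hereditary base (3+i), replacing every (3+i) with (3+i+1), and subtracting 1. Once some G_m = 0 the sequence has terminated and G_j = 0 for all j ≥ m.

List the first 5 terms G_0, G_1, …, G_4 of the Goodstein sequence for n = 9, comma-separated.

9 —HB3→ 3^2 —bump→ 4^2 = 16 —(−1)→ 15
15 —HB4→ 3·4 + 3 —bump→ 3·5 + 3 = 18 —(−1)→ 17
17 —HB5→ 3·5 + 2 —bump→ 3·6 + 2 = 20 —(−1)→ 19
19 —HB6→ 3·6 + 1 —bump→ 3·7 + 1 = 22 —(−1)→ 21

9, 15, 17, 19, 21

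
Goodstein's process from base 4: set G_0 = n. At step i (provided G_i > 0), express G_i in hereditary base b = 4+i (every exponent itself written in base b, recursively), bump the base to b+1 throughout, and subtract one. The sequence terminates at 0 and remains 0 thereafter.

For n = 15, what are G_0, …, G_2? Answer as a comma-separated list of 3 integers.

15, 17, 19

G_0 = 15. HB_4(15) = 3·4 + 3. Bump = 18. G_1 = 17.
G_1 = 17. HB_5(17) = 3·5 + 2. Bump = 20. G_2 = 19.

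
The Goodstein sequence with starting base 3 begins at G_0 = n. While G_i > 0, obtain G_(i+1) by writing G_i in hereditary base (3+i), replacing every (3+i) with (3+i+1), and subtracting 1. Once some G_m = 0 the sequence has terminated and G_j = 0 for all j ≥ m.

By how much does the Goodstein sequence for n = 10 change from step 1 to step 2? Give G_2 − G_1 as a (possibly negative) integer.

G_0 = 10. HB_3(10) = 3^2 + 1. Bump = 17. G_1 = 16.
G_1 = 16. HB_4(16) = 4^2. Bump = 25. G_2 = 24.

8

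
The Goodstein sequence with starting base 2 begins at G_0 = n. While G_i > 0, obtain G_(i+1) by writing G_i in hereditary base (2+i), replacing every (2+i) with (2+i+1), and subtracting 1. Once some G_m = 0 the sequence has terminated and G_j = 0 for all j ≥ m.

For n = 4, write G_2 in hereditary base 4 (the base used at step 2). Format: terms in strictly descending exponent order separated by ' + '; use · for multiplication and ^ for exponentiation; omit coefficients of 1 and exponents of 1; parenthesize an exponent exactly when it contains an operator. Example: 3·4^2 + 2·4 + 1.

2·4^2 + 2·4 + 1

[0] 4 ≡ 2^2 (base 2). Lift 3: 27. −1: 26.
[1] 26 ≡ 2·3^2 + 2·3 + 2 (base 3). Lift 4: 42. −1: 41.
[2] 41 ≡ 2·4^2 + 2·4 + 1 (base 4). Lift 5: 61. −1: 60.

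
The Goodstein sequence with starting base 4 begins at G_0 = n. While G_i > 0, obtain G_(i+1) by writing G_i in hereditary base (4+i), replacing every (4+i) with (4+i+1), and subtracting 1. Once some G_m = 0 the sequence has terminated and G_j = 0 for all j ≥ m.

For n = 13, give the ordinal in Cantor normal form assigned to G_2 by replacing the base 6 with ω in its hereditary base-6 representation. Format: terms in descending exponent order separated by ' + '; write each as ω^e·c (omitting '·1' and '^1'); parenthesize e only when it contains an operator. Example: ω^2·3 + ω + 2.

ω·2 + 5

[0] 13 ≡ 3·4 + 1 (base 4). Lift 5: 16. −1: 15.
[1] 15 ≡ 3·5 (base 5). Lift 6: 18. −1: 17.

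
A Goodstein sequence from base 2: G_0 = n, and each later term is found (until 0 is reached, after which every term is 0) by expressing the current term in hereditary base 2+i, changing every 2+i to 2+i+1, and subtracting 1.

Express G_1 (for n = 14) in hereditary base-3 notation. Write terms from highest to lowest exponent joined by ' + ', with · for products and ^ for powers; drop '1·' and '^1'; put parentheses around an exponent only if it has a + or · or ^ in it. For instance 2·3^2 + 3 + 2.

3^(3 + 1) + 3^3 + 2

(0) 14|_2 = 2^(2 + 1) + 2^2 + 2 ↦ 3^(3 + 1) + 3^3 + 3|_3 = 111 ⇒ 110
(1) 110|_3 = 3^(3 + 1) + 3^3 + 2 ↦ 4^(4 + 1) + 4^4 + 2|_4 = 1282 ⇒ 1281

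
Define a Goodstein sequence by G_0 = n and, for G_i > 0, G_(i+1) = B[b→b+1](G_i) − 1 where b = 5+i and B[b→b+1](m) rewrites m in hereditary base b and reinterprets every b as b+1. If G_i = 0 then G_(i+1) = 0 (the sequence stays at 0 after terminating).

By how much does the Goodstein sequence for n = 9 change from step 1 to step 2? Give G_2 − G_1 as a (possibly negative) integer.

[0] 9 ≡ 5 + 4 (base 5). Lift 6: 10. −1: 9.
[1] 9 ≡ 6 + 3 (base 6). Lift 7: 10. −1: 9.

0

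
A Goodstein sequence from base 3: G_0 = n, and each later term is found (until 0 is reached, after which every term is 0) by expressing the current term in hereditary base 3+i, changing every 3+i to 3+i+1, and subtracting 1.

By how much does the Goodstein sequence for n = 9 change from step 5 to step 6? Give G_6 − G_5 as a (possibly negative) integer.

1

9 —HB3→ 3^2 —bump→ 4^2 = 16 —(−1)→ 15
15 —HB4→ 3·4 + 3 —bump→ 3·5 + 3 = 18 —(−1)→ 17
17 —HB5→ 3·5 + 2 —bump→ 3·6 + 2 = 20 —(−1)→ 19
19 —HB6→ 3·6 + 1 —bump→ 3·7 + 1 = 22 —(−1)→ 21
21 —HB7→ 3·7 —bump→ 3·8 = 24 —(−1)→ 23
23 —HB8→ 2·8 + 7 —bump→ 2·9 + 7 = 25 —(−1)→ 24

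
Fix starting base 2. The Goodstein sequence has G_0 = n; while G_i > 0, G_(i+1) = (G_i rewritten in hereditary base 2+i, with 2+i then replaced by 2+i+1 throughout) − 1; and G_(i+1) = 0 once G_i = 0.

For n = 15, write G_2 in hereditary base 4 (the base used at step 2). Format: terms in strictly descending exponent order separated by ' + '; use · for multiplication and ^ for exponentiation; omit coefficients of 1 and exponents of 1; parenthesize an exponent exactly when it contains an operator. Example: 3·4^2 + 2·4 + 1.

base 2: 15 = 2^(2 + 1) + 2^2 + 2 + 1; at 3: 3^(3 + 1) + 3^3 + 3 + 1 = 112; next = 111
base 3: 111 = 3^(3 + 1) + 3^3 + 3; at 4: 4^(4 + 1) + 4^4 + 4 = 1284; next = 1283
base 4: 1283 = 4^(4 + 1) + 4^4 + 3; at 5: 5^(5 + 1) + 5^5 + 3 = 18753; next = 18752

4^(4 + 1) + 4^4 + 3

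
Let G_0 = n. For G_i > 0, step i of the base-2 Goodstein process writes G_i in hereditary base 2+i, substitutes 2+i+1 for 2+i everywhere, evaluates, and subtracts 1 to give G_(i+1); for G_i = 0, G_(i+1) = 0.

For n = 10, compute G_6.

84073323

G_0 = 10. HB_2(10) = 2^(2 + 1) + 2. Bump = 84. G_1 = 83.
G_1 = 83. HB_3(83) = 3^(3 + 1) + 2. Bump = 1026. G_2 = 1025.
G_2 = 1025. HB_4(1025) = 4^(4 + 1) + 1. Bump = 15626. G_3 = 15625.
G_3 = 15625. HB_5(15625) = 5^(5 + 1). Bump = 279936. G_4 = 279935.
G_4 = 279935. HB_6(279935) = 5·6^6 + 5·6^5 + 5·6^4 + 5·6^3 + 5·6^2 + 5·6 + 5. Bump = 4215755. G_5 = 4215754.
G_5 = 4215754. HB_7(4215754) = 5·7^7 + 5·7^5 + 5·7^4 + 5·7^3 + 5·7^2 + 5·7 + 4. Bump = 84073324. G_6 = 84073323.
G_6 = 84073323. HB_8(84073323) = 5·8^8 + 5·8^5 + 5·8^4 + 5·8^3 + 5·8^2 + 5·8 + 3. Bump = 1937434593. G_7 = 1937434592.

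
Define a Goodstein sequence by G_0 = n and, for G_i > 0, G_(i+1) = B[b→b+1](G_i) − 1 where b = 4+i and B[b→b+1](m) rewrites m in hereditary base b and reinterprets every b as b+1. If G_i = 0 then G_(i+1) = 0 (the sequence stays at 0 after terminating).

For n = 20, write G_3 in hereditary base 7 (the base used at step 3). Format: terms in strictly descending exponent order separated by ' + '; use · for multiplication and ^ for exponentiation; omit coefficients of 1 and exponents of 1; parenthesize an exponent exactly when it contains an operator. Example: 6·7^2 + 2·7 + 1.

7^2 + 2

G_0 = 20. HB_4(20) = 4^2 + 4. Bump = 30. G_1 = 29.
G_1 = 29. HB_5(29) = 5^2 + 4. Bump = 40. G_2 = 39.
G_2 = 39. HB_6(39) = 6^2 + 3. Bump = 52. G_3 = 51.
G_3 = 51. HB_7(51) = 7^2 + 2. Bump = 66. G_4 = 65.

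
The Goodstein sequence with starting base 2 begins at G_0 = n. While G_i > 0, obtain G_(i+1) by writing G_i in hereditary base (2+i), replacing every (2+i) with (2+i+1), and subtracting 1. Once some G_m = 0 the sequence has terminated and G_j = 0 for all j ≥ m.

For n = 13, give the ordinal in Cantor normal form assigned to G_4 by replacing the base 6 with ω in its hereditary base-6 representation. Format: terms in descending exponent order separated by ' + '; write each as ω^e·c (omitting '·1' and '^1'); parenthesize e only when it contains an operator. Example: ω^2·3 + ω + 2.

ω^(ω + 1) + ω^3·3 + ω^2·3 + ω·3 + 1

i=0: 13 = 2^(2 + 1) + 2^2 + 1 (b=2); 2→3: 3^(3 + 1) + 3^3 + 1 = 109; 109−1 = 108
i=1: 108 = 3^(3 + 1) + 3^3 (b=3); 3→4: 4^(4 + 1) + 4^4 = 1280; 1280−1 = 1279
i=2: 1279 = 4^(4 + 1) + 3·4^3 + 3·4^2 + 3·4 + 3 (b=4); 4→5: 5^(5 + 1) + 3·5^3 + 3·5^2 + 3·5 + 3 = 16093; 16093−1 = 16092
i=3: 16092 = 5^(5 + 1) + 3·5^3 + 3·5^2 + 3·5 + 2 (b=5); 5→6: 6^(6 + 1) + 3·6^3 + 3·6^2 + 3·6 + 2 = 280712; 280712−1 = 280711
i=4: 280711 = 6^(6 + 1) + 3·6^3 + 3·6^2 + 3·6 + 1 (b=6); 6→7: 7^(7 + 1) + 3·7^3 + 3·7^2 + 3·7 + 1 = 5765999; 5765999−1 = 5765998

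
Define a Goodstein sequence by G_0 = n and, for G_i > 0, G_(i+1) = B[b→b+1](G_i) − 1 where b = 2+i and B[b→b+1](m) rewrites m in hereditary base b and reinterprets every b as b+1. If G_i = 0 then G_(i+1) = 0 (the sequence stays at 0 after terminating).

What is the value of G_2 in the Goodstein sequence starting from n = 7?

259

G_0 = 7. HB_2(7) = 2^2 + 2 + 1. Bump = 31. G_1 = 30.
G_1 = 30. HB_3(30) = 3^3 + 3. Bump = 260. G_2 = 259.
G_2 = 259. HB_4(259) = 4^4 + 3. Bump = 3128. G_3 = 3127.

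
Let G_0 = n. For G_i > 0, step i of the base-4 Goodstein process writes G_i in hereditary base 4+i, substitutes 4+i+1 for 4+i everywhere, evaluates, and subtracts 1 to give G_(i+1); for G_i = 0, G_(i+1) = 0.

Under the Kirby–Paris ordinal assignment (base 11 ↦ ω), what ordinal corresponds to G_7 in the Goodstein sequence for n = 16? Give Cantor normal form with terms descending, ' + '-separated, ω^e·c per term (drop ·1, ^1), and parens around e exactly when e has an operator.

ω·3 + 8

[0] 16 ≡ 4^2 (base 4). Lift 5: 25. −1: 24.
[1] 24 ≡ 4·5 + 4 (base 5). Lift 6: 28. −1: 27.
[2] 27 ≡ 4·6 + 3 (base 6). Lift 7: 31. −1: 30.
[3] 30 ≡ 4·7 + 2 (base 7). Lift 8: 34. −1: 33.
[4] 33 ≡ 4·8 + 1 (base 8). Lift 9: 37. −1: 36.
[5] 36 ≡ 4·9 (base 9). Lift 10: 40. −1: 39.
[6] 39 ≡ 3·10 + 9 (base 10). Lift 11: 42. −1: 41.
[7] 41 ≡ 3·11 + 8 (base 11). Lift 12: 44. −1: 43.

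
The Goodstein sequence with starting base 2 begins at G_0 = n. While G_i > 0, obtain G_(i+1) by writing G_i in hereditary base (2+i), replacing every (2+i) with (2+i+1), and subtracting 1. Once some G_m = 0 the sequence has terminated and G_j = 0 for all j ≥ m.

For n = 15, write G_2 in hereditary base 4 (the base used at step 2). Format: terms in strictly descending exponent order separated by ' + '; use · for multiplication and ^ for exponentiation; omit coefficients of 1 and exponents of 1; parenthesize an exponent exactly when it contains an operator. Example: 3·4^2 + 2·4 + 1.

4^(4 + 1) + 4^4 + 3

G_0 = 15. HB_2(15) = 2^(2 + 1) + 2^2 + 2 + 1. Bump = 112. G_1 = 111.
G_1 = 111. HB_3(111) = 3^(3 + 1) + 3^3 + 3. Bump = 1284. G_2 = 1283.
G_2 = 1283. HB_4(1283) = 4^(4 + 1) + 4^4 + 3. Bump = 18753. G_3 = 18752.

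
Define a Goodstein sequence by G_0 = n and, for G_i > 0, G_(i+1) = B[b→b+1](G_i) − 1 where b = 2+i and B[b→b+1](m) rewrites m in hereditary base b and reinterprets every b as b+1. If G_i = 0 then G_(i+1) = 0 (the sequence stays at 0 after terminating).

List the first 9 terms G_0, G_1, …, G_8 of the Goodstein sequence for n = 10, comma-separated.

step 0: 10 = 2^(2 + 1) + 2; sub 3 for 2: 3^(3 + 1) + 3; = 84; G_1 = 84−1 = 83
step 1: 83 = 3^(3 + 1) + 2; sub 4 for 3: 4^(4 + 1) + 2; = 1026; G_2 = 1026−1 = 1025
step 2: 1025 = 4^(4 + 1) + 1; sub 5 for 4: 5^(5 + 1) + 1; = 15626; G_3 = 15626−1 = 15625
step 3: 15625 = 5^(5 + 1); sub 6 for 5: 6^(6 + 1); = 279936; G_4 = 279936−1 = 279935
step 4: 279935 = 5·6^6 + 5·6^5 + 5·6^4 + 5·6^3 + 5·6^2 + 5·6 + 5; sub 7 for 6: 5·7^7 + 5·7^5 + 5·7^4 + 5·7^3 + 5·7^2 + 5·7 + 5; = 4215755; G_5 = 4215755−1 = 4215754
step 5: 4215754 = 5·7^7 + 5·7^5 + 5·7^4 + 5·7^3 + 5·7^2 + 5·7 + 4; sub 8 for 7: 5·8^8 + 5·8^5 + 5·8^4 + 5·8^3 + 5·8^2 + 5·8 + 4; = 84073324; G_6 = 84073324−1 = 84073323
step 6: 84073323 = 5·8^8 + 5·8^5 + 5·8^4 + 5·8^3 + 5·8^2 + 5·8 + 3; sub 9 for 8: 5·9^9 + 5·9^5 + 5·9^4 + 5·9^3 + 5·9^2 + 5·9 + 3; = 1937434593; G_7 = 1937434593−1 = 1937434592
step 7: 1937434592 = 5·9^9 + 5·9^5 + 5·9^4 + 5·9^3 + 5·9^2 + 5·9 + 2; sub 10 for 9: 5·10^10 + 5·10^5 + 5·10^4 + 5·10^3 + 5·10^2 + 5·10 + 2; = 50000555552; G_8 = 50000555552−1 = 50000555551

10, 83, 1025, 15625, 279935, 4215754, 84073323, 1937434592, 50000555551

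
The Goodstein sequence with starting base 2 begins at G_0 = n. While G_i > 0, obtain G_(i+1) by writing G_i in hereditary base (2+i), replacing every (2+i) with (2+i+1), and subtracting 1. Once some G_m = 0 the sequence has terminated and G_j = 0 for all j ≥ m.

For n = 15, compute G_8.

base 2: 15 = 2^(2 + 1) + 2^2 + 2 + 1; at 3: 3^(3 + 1) + 3^3 + 3 + 1 = 112; next = 111
base 3: 111 = 3^(3 + 1) + 3^3 + 3; at 4: 4^(4 + 1) + 4^4 + 4 = 1284; next = 1283
base 4: 1283 = 4^(4 + 1) + 4^4 + 3; at 5: 5^(5 + 1) + 5^5 + 3 = 18753; next = 18752
base 5: 18752 = 5^(5 + 1) + 5^5 + 2; at 6: 6^(6 + 1) + 6^6 + 2 = 326594; next = 326593
base 6: 326593 = 6^(6 + 1) + 6^6 + 1; at 7: 7^(7 + 1) + 7^7 + 1 = 6588345; next = 6588344
base 7: 6588344 = 7^(7 + 1) + 7^7; at 8: 8^(8 + 1) + 8^8 = 150994944; next = 150994943
base 8: 150994943 = 8^(8 + 1) + 7·8^7 + 7·8^6 + 7·8^5 + 7·8^4 + 7·8^3 + 7·8^2 + 7·8 + 7; at 9: 9^(9 + 1) + 7·9^7 + 7·9^6 + 7·9^5 + 7·9^4 + 7·9^3 + 7·9^2 + 7·9 + 7 = 3524450281; next = 3524450280
base 9: 3524450280 = 9^(9 + 1) + 7·9^7 + 7·9^6 + 7·9^5 + 7·9^4 + 7·9^3 + 7·9^2 + 7·9 + 6; at 10: 10^(10 + 1) + 7·10^7 + 7·10^6 + 7·10^5 + 7·10^4 + 7·10^3 + 7·10^2 + 7·10 + 6 = 100077777776; next = 100077777775
base 10: 100077777775 = 10^(10 + 1) + 7·10^7 + 7·10^6 + 7·10^5 + 7·10^4 + 7·10^3 + 7·10^2 + 7·10 + 5; at 11: 11^(11 + 1) + 7·11^7 + 7·11^6 + 7·11^5 + 7·11^4 + 7·11^3 + 7·11^2 + 7·11 + 5 = 3138578427935; next = 3138578427934

100077777775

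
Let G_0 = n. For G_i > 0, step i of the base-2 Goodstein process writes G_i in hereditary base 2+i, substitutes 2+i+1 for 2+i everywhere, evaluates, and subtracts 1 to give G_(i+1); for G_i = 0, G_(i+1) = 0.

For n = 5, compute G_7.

base 2: 5 = 2^2 + 1; at 3: 3^3 + 1 = 28; next = 27
base 3: 27 = 3^3; at 4: 4^4 = 256; next = 255
base 4: 255 = 3·4^3 + 3·4^2 + 3·4 + 3; at 5: 3·5^3 + 3·5^2 + 3·5 + 3 = 468; next = 467
base 5: 467 = 3·5^3 + 3·5^2 + 3·5 + 2; at 6: 3·6^3 + 3·6^2 + 3·6 + 2 = 776; next = 775
base 6: 775 = 3·6^3 + 3·6^2 + 3·6 + 1; at 7: 3·7^3 + 3·7^2 + 3·7 + 1 = 1198; next = 1197
base 7: 1197 = 3·7^3 + 3·7^2 + 3·7; at 8: 3·8^3 + 3·8^2 + 3·8 = 1752; next = 1751
base 8: 1751 = 3·8^3 + 3·8^2 + 2·8 + 7; at 9: 3·9^3 + 3·9^2 + 2·9 + 7 = 2455; next = 2454
base 9: 2454 = 3·9^3 + 3·9^2 + 2·9 + 6; at 10: 3·10^3 + 3·10^2 + 2·10 + 6 = 3326; next = 3325

2454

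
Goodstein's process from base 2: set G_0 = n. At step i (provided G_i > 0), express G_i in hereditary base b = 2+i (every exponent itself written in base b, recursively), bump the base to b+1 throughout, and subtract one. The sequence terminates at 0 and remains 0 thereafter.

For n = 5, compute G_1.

27

i=0: 5 = 2^2 + 1 (b=2); 2→3: 3^3 + 1 = 28; 28−1 = 27
i=1: 27 = 3^3 (b=3); 3→4: 4^4 = 256; 256−1 = 255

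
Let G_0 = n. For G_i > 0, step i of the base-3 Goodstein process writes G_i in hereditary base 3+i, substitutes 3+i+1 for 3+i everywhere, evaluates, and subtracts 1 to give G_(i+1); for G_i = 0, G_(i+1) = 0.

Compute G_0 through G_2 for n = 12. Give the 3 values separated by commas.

i=0: 12 = 3^2 + 3 (b=3); 3→4: 4^2 + 4 = 20; 20−1 = 19
i=1: 19 = 4^2 + 3 (b=4); 4→5: 5^2 + 3 = 28; 28−1 = 27

12, 19, 27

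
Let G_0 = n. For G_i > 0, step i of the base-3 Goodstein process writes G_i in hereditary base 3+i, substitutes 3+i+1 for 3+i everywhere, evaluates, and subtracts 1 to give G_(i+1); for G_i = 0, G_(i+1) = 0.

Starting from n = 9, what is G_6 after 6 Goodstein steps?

24

base 3: 9 = 3^2; at 4: 4^2 = 16; next = 15
base 4: 15 = 3·4 + 3; at 5: 3·5 + 3 = 18; next = 17
base 5: 17 = 3·5 + 2; at 6: 3·6 + 2 = 20; next = 19
base 6: 19 = 3·6 + 1; at 7: 3·7 + 1 = 22; next = 21
base 7: 21 = 3·7; at 8: 3·8 = 24; next = 23
base 8: 23 = 2·8 + 7; at 9: 2·9 + 7 = 25; next = 24
base 9: 24 = 2·9 + 6; at 10: 2·10 + 6 = 26; next = 25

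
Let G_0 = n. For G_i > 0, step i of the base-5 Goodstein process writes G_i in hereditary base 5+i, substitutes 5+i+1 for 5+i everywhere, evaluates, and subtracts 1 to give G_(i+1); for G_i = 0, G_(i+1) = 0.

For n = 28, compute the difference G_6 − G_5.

[0] 28 ≡ 5^2 + 3 (base 5). Lift 6: 39. −1: 38.
[1] 38 ≡ 6^2 + 2 (base 6). Lift 7: 51. −1: 50.
[2] 50 ≡ 7^2 + 1 (base 7). Lift 8: 65. −1: 64.
[3] 64 ≡ 8^2 (base 8). Lift 9: 81. −1: 80.
[4] 80 ≡ 8·9 + 8 (base 9). Lift 10: 88. −1: 87.
[5] 87 ≡ 8·10 + 7 (base 10). Lift 11: 95. −1: 94.

7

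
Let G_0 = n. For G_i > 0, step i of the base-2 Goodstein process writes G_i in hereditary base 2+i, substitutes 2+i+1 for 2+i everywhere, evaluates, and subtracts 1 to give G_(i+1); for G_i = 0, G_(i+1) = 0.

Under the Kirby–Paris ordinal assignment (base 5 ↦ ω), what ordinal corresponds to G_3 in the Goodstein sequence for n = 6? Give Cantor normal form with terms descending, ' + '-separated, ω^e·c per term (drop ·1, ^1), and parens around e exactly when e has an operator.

ω^ω

(0) 6|_2 = 2^2 + 2 ↦ 3^3 + 3|_3 = 30 ⇒ 29
(1) 29|_3 = 3^3 + 2 ↦ 4^4 + 2|_4 = 258 ⇒ 257
(2) 257|_4 = 4^4 + 1 ↦ 5^5 + 1|_5 = 3126 ⇒ 3125
(3) 3125|_5 = 5^5 ↦ 6^6|_6 = 46656 ⇒ 46655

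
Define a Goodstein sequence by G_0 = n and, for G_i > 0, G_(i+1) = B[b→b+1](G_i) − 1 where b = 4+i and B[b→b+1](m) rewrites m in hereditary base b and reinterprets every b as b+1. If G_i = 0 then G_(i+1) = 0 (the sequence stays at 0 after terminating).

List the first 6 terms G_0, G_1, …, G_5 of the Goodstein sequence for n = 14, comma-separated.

[0] 14 ≡ 3·4 + 2 (base 4). Lift 5: 17. −1: 16.
[1] 16 ≡ 3·5 + 1 (base 5). Lift 6: 19. −1: 18.
[2] 18 ≡ 3·6 (base 6). Lift 7: 21. −1: 20.
[3] 20 ≡ 2·7 + 6 (base 7). Lift 8: 22. −1: 21.
[4] 21 ≡ 2·8 + 5 (base 8). Lift 9: 23. −1: 22.

14, 16, 18, 20, 21, 22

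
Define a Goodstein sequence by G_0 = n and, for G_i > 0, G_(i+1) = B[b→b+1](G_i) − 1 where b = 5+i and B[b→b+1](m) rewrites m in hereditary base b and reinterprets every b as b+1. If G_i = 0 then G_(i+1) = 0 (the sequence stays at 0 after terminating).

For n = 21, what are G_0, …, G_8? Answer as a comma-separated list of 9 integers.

21, 24, 27, 29, 31, 33, 35, 37, 39

(0) 21|_5 = 4·5 + 1 ↦ 4·6 + 1|_6 = 25 ⇒ 24
(1) 24|_6 = 4·6 ↦ 4·7|_7 = 28 ⇒ 27
(2) 27|_7 = 3·7 + 6 ↦ 3·8 + 6|_8 = 30 ⇒ 29
(3) 29|_8 = 3·8 + 5 ↦ 3·9 + 5|_9 = 32 ⇒ 31
(4) 31|_9 = 3·9 + 4 ↦ 3·10 + 4|_10 = 34 ⇒ 33
(5) 33|_10 = 3·10 + 3 ↦ 3·11 + 3|_11 = 36 ⇒ 35
(6) 35|_11 = 3·11 + 2 ↦ 3·12 + 2|_12 = 38 ⇒ 37
(7) 37|_12 = 3·12 + 1 ↦ 3·13 + 1|_13 = 40 ⇒ 39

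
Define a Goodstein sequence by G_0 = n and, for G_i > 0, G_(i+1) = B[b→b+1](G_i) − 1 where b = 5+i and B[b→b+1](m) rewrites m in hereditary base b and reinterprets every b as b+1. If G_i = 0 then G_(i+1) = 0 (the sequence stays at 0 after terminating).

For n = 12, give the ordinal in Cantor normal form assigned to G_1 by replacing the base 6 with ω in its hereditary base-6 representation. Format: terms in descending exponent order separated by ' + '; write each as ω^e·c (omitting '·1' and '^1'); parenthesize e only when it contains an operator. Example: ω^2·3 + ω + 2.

[0] 12 ≡ 2·5 + 2 (base 5). Lift 6: 14. −1: 13.
[1] 13 ≡ 2·6 + 1 (base 6). Lift 7: 15. −1: 14.

ω·2 + 1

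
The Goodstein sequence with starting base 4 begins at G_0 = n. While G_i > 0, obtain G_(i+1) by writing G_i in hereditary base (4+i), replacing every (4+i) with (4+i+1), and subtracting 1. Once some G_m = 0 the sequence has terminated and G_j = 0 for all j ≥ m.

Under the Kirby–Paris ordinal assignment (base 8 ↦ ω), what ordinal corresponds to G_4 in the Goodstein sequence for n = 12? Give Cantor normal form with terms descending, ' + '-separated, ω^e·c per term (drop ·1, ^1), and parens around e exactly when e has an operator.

ω·2 + 1

[0] 12 ≡ 3·4 (base 4). Lift 5: 15. −1: 14.
[1] 14 ≡ 2·5 + 4 (base 5). Lift 6: 16. −1: 15.
[2] 15 ≡ 2·6 + 3 (base 6). Lift 7: 17. −1: 16.
[3] 16 ≡ 2·7 + 2 (base 7). Lift 8: 18. −1: 17.
[4] 17 ≡ 2·8 + 1 (base 8). Lift 9: 19. −1: 18.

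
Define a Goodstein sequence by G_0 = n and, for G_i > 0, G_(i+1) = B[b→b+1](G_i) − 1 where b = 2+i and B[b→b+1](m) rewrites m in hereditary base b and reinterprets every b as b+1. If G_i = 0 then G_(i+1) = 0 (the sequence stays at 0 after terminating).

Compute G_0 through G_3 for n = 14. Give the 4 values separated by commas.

14, 110, 1281, 18750

step 0: 14 = 2^(2 + 1) + 2^2 + 2; sub 3 for 2: 3^(3 + 1) + 3^3 + 3; = 111; G_1 = 111−1 = 110
step 1: 110 = 3^(3 + 1) + 3^3 + 2; sub 4 for 3: 4^(4 + 1) + 4^4 + 2; = 1282; G_2 = 1282−1 = 1281
step 2: 1281 = 4^(4 + 1) + 4^4 + 1; sub 5 for 4: 5^(5 + 1) + 5^5 + 1; = 18751; G_3 = 18751−1 = 18750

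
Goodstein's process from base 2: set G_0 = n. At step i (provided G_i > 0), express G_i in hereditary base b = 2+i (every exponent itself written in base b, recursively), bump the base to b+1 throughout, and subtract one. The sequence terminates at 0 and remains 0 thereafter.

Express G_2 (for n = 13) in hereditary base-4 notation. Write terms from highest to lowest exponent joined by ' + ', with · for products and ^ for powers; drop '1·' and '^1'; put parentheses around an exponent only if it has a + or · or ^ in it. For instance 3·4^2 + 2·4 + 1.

G_0=13  [base 2] 2^(2 + 1) + 2^2 + 1  →[2↦3]→  3^(3 + 1) + 3^3 + 1 = 109  −1 ⇒ G_1=108
G_1=108  [base 3] 3^(3 + 1) + 3^3  →[3↦4]→  4^(4 + 1) + 4^4 = 1280  −1 ⇒ G_2=1279
G_2=1279  [base 4] 4^(4 + 1) + 3·4^3 + 3·4^2 + 3·4 + 3  →[4↦5]→  5^(5 + 1) + 3·5^3 + 3·5^2 + 3·5 + 3 = 16093  −1 ⇒ G_3=16092

4^(4 + 1) + 3·4^3 + 3·4^2 + 3·4 + 3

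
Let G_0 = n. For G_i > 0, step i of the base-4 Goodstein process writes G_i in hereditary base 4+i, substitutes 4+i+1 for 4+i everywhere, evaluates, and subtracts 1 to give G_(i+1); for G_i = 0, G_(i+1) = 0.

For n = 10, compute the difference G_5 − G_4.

0

10 —HB4→ 2·4 + 2 —bump→ 2·5 + 2 = 12 —(−1)→ 11
11 —HB5→ 2·5 + 1 —bump→ 2·6 + 1 = 13 —(−1)→ 12
12 —HB6→ 2·6 —bump→ 2·7 = 14 —(−1)→ 13
13 —HB7→ 7 + 6 —bump→ 8 + 6 = 14 —(−1)→ 13
13 —HB8→ 8 + 5 —bump→ 9 + 5 = 14 —(−1)→ 13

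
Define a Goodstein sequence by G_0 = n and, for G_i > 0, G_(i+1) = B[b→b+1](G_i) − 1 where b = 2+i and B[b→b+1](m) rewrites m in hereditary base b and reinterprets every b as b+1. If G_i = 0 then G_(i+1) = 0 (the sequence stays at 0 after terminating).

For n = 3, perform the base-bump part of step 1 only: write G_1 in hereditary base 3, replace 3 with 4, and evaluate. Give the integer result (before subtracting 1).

base 2: 3 = 2 + 1; at 3: 3 + 1 = 4; next = 3
base 3: 3 = 3; at 4: 4 = 4; next = 3

4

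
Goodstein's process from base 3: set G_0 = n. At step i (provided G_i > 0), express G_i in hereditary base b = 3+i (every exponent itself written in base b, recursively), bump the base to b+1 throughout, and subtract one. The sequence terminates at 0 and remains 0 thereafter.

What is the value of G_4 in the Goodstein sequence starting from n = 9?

21

G_0 = 9. HB_3(9) = 3^2. Bump = 16. G_1 = 15.
G_1 = 15. HB_4(15) = 3·4 + 3. Bump = 18. G_2 = 17.
G_2 = 17. HB_5(17) = 3·5 + 2. Bump = 20. G_3 = 19.
G_3 = 19. HB_6(19) = 3·6 + 1. Bump = 22. G_4 = 21.
G_4 = 21. HB_7(21) = 3·7. Bump = 24. G_5 = 23.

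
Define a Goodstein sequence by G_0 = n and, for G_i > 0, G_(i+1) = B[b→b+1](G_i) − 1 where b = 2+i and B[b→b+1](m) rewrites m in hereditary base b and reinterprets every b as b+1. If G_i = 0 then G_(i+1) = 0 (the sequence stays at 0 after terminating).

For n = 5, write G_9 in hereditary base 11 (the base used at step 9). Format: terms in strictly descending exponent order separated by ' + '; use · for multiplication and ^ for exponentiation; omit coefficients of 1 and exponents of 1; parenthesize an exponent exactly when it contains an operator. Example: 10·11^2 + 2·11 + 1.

3·11^3 + 3·11^2 + 2·11 + 4

5 —HB2→ 2^2 + 1 —bump→ 3^3 + 1 = 28 —(−1)→ 27
27 —HB3→ 3^3 —bump→ 4^4 = 256 —(−1)→ 255
255 —HB4→ 3·4^3 + 3·4^2 + 3·4 + 3 —bump→ 3·5^3 + 3·5^2 + 3·5 + 3 = 468 —(−1)→ 467
467 —HB5→ 3·5^3 + 3·5^2 + 3·5 + 2 —bump→ 3·6^3 + 3·6^2 + 3·6 + 2 = 776 —(−1)→ 775
775 —HB6→ 3·6^3 + 3·6^2 + 3·6 + 1 —bump→ 3·7^3 + 3·7^2 + 3·7 + 1 = 1198 —(−1)→ 1197
1197 —HB7→ 3·7^3 + 3·7^2 + 3·7 —bump→ 3·8^3 + 3·8^2 + 3·8 = 1752 —(−1)→ 1751
1751 —HB8→ 3·8^3 + 3·8^2 + 2·8 + 7 —bump→ 3·9^3 + 3·9^2 + 2·9 + 7 = 2455 —(−1)→ 2454
2454 —HB9→ 3·9^3 + 3·9^2 + 2·9 + 6 —bump→ 3·10^3 + 3·10^2 + 2·10 + 6 = 3326 —(−1)→ 3325
3325 —HB10→ 3·10^3 + 3·10^2 + 2·10 + 5 —bump→ 3·11^3 + 3·11^2 + 2·11 + 5 = 4383 —(−1)→ 4382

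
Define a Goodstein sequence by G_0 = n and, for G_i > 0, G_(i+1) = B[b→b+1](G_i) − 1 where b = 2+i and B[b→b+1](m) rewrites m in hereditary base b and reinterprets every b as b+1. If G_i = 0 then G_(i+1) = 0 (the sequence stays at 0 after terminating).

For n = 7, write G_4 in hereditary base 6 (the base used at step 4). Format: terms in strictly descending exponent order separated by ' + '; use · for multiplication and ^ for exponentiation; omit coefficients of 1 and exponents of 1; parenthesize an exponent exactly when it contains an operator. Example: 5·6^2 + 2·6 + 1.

6^6 + 1

base 2: 7 = 2^2 + 2 + 1; at 3: 3^3 + 3 + 1 = 31; next = 30
base 3: 30 = 3^3 + 3; at 4: 4^4 + 4 = 260; next = 259
base 4: 259 = 4^4 + 3; at 5: 5^5 + 3 = 3128; next = 3127
base 5: 3127 = 5^5 + 2; at 6: 6^6 + 2 = 46658; next = 46657
base 6: 46657 = 6^6 + 1; at 7: 7^7 + 1 = 823544; next = 823543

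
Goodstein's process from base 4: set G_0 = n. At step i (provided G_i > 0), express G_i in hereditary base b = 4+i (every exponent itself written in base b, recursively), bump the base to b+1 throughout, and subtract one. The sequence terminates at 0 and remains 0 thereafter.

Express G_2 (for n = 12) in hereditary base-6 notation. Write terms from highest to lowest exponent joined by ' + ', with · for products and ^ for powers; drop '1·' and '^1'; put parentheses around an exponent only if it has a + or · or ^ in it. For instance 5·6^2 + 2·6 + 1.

[0] 12 ≡ 3·4 (base 4). Lift 5: 15. −1: 14.
[1] 14 ≡ 2·5 + 4 (base 5). Lift 6: 16. −1: 15.

2·6 + 3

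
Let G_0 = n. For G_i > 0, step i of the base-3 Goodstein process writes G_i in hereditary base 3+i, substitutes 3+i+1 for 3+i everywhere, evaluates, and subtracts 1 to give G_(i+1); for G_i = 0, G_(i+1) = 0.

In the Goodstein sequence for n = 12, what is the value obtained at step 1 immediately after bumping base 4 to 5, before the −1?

step 0: 12 = 3^2 + 3; sub 4 for 3: 4^2 + 4; = 20; G_1 = 20−1 = 19
step 1: 19 = 4^2 + 3; sub 5 for 4: 5^2 + 3; = 28; G_2 = 28−1 = 27

28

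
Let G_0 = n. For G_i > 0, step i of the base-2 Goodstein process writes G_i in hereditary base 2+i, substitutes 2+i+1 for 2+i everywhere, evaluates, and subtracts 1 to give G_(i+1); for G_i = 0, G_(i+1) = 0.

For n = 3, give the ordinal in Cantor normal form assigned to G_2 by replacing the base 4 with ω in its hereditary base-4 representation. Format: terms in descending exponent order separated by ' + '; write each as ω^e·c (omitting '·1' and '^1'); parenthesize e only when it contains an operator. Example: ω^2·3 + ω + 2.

[0] 3 ≡ 2 + 1 (base 2). Lift 3: 4. −1: 3.
[1] 3 ≡ 3 (base 3). Lift 4: 4. −1: 3.
[2] 3 ≡ 3 (base 4). Lift 5: 3. −1: 2.

3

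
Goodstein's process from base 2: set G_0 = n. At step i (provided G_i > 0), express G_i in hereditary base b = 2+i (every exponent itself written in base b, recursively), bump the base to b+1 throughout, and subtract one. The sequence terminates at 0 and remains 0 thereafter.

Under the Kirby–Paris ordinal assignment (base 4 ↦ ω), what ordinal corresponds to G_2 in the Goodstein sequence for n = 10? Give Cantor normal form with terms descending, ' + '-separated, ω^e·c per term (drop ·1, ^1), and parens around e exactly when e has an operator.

G_0 = 10. HB_2(10) = 2^(2 + 1) + 2. Bump = 84. G_1 = 83.
G_1 = 83. HB_3(83) = 3^(3 + 1) + 2. Bump = 1026. G_2 = 1025.
G_2 = 1025. HB_4(1025) = 4^(4 + 1) + 1. Bump = 15626. G_3 = 15625.

ω^(ω + 1) + 1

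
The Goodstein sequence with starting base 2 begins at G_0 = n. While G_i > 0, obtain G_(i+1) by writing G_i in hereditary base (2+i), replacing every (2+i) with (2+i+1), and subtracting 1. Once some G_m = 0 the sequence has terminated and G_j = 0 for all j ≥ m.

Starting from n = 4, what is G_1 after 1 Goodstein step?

26

G_0 = 4. HB_2(4) = 2^2. Bump = 27. G_1 = 26.
G_1 = 26. HB_3(26) = 2·3^2 + 2·3 + 2. Bump = 42. G_2 = 41.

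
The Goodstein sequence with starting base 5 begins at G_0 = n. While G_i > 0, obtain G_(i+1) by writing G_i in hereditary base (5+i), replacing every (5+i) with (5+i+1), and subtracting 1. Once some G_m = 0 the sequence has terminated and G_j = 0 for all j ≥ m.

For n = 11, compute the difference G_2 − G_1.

1

step 0: 11 = 2·5 + 1; sub 6 for 5: 2·6 + 1; = 13; G_1 = 13−1 = 12
step 1: 12 = 2·6; sub 7 for 6: 2·7; = 14; G_2 = 14−1 = 13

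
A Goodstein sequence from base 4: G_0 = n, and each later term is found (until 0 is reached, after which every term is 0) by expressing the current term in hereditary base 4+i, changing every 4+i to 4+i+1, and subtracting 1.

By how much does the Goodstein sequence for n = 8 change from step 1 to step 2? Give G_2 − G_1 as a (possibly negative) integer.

0

8 —HB4→ 2·4 —bump→ 2·5 = 10 —(−1)→ 9
9 —HB5→ 5 + 4 —bump→ 6 + 4 = 10 —(−1)→ 9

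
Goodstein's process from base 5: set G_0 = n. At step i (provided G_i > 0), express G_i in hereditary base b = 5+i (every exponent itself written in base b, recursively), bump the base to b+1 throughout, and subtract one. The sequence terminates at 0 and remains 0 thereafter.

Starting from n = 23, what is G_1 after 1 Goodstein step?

26

23 —HB5→ 4·5 + 3 —bump→ 4·6 + 3 = 27 —(−1)→ 26
26 —HB6→ 4·6 + 2 —bump→ 4·7 + 2 = 30 —(−1)→ 29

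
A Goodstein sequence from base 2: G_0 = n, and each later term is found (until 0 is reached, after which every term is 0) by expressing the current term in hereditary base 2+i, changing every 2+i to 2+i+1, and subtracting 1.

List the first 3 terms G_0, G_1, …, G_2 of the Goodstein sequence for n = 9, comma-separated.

base 2: 9 = 2^(2 + 1) + 1; at 3: 3^(3 + 1) + 1 = 82; next = 81
base 3: 81 = 3^(3 + 1); at 4: 4^(4 + 1) = 1024; next = 1023

9, 81, 1023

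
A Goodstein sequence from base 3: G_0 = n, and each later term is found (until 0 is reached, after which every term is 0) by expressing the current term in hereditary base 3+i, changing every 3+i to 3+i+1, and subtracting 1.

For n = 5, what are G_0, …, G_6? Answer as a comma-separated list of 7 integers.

G_0 = 5. HB_3(5) = 3 + 2. Bump = 6. G_1 = 5.
G_1 = 5. HB_4(5) = 4 + 1. Bump = 6. G_2 = 5.
G_2 = 5. HB_5(5) = 5. Bump = 6. G_3 = 5.
G_3 = 5. HB_6(5) = 5. Bump = 5. G_4 = 4.
G_4 = 4. HB_7(4) = 4. Bump = 4. G_5 = 3.
G_5 = 3. HB_8(3) = 3. Bump = 3. G_6 = 2.

5, 5, 5, 5, 4, 3, 2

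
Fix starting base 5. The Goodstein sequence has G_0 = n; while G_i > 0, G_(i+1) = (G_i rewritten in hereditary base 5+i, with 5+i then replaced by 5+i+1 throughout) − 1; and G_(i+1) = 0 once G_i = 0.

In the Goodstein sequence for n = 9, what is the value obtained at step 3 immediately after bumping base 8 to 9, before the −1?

[0] 9 ≡ 5 + 4 (base 5). Lift 6: 10. −1: 9.
[1] 9 ≡ 6 + 3 (base 6). Lift 7: 10. −1: 9.
[2] 9 ≡ 7 + 2 (base 7). Lift 8: 10. −1: 9.

10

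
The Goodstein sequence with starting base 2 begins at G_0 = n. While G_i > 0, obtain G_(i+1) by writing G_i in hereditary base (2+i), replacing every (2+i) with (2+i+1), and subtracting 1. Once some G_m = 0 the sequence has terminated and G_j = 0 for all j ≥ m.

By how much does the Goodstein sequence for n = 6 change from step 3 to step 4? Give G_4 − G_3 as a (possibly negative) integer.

base 2: 6 = 2^2 + 2; at 3: 3^3 + 3 = 30; next = 29
base 3: 29 = 3^3 + 2; at 4: 4^4 + 2 = 258; next = 257
base 4: 257 = 4^4 + 1; at 5: 5^5 + 1 = 3126; next = 3125
base 5: 3125 = 5^5; at 6: 6^6 = 46656; next = 46655

43530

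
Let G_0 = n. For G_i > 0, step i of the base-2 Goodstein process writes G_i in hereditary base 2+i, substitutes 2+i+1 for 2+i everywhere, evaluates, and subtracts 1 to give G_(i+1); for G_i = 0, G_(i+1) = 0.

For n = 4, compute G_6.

4 —HB2→ 2^2 —bump→ 3^3 = 27 —(−1)→ 26
26 —HB3→ 2·3^2 + 2·3 + 2 —bump→ 2·4^2 + 2·4 + 2 = 42 —(−1)→ 41
41 —HB4→ 2·4^2 + 2·4 + 1 —bump→ 2·5^2 + 2·5 + 1 = 61 —(−1)→ 60
60 —HB5→ 2·5^2 + 2·5 —bump→ 2·6^2 + 2·6 = 84 —(−1)→ 83
83 —HB6→ 2·6^2 + 6 + 5 —bump→ 2·7^2 + 7 + 5 = 110 —(−1)→ 109
109 —HB7→ 2·7^2 + 7 + 4 —bump→ 2·8^2 + 8 + 4 = 140 —(−1)→ 139
139 —HB8→ 2·8^2 + 8 + 3 —bump→ 2·9^2 + 9 + 3 = 174 —(−1)→ 173

139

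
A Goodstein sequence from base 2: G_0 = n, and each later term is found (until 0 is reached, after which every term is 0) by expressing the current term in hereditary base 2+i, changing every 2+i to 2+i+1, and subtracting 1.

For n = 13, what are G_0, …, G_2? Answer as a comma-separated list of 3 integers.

[0] 13 ≡ 2^(2 + 1) + 2^2 + 1 (base 2). Lift 3: 109. −1: 108.
[1] 108 ≡ 3^(3 + 1) + 3^3 (base 3). Lift 4: 1280. −1: 1279.

13, 108, 1279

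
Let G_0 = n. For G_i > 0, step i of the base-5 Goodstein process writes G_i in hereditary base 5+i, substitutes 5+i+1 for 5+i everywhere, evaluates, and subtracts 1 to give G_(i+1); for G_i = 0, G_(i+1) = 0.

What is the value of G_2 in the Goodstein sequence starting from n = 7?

7

step 0: 7 = 5 + 2; sub 6 for 5: 6 + 2; = 8; G_1 = 8−1 = 7
step 1: 7 = 6 + 1; sub 7 for 6: 7 + 1; = 8; G_2 = 8−1 = 7
step 2: 7 = 7; sub 8 for 7: 8; = 8; G_3 = 8−1 = 7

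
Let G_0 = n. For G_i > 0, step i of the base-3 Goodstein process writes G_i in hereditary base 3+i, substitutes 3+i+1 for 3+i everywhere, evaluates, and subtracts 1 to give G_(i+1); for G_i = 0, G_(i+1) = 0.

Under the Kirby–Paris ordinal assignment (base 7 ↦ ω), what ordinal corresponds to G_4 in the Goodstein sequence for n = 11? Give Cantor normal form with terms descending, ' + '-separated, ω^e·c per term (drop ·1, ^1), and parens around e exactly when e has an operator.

ω·5 + 4

base 3: 11 = 3^2 + 2; at 4: 4^2 + 2 = 18; next = 17
base 4: 17 = 4^2 + 1; at 5: 5^2 + 1 = 26; next = 25
base 5: 25 = 5^2; at 6: 6^2 = 36; next = 35
base 6: 35 = 5·6 + 5; at 7: 5·7 + 5 = 40; next = 39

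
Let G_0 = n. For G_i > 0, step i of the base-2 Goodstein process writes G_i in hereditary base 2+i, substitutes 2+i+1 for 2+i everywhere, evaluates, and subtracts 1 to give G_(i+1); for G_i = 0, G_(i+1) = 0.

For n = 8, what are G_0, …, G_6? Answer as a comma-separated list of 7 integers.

(0) 8|_2 = 2^(2 + 1) ↦ 3^(3 + 1)|_3 = 81 ⇒ 80
(1) 80|_3 = 2·3^3 + 2·3^2 + 2·3 + 2 ↦ 2·4^4 + 2·4^2 + 2·4 + 2|_4 = 554 ⇒ 553
(2) 553|_4 = 2·4^4 + 2·4^2 + 2·4 + 1 ↦ 2·5^5 + 2·5^2 + 2·5 + 1|_5 = 6311 ⇒ 6310
(3) 6310|_5 = 2·5^5 + 2·5^2 + 2·5 ↦ 2·6^6 + 2·6^2 + 2·6|_6 = 93396 ⇒ 93395
(4) 93395|_6 = 2·6^6 + 2·6^2 + 6 + 5 ↦ 2·7^7 + 2·7^2 + 7 + 5|_7 = 1647196 ⇒ 1647195
(5) 1647195|_7 = 2·7^7 + 2·7^2 + 7 + 4 ↦ 2·8^8 + 2·8^2 + 8 + 4|_8 = 33554572 ⇒ 33554571

8, 80, 553, 6310, 93395, 1647195, 33554571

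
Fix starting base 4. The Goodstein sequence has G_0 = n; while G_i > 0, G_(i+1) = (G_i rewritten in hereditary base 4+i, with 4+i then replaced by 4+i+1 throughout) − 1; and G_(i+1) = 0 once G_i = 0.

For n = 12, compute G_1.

14

(0) 12|_4 = 3·4 ↦ 3·5|_5 = 15 ⇒ 14
(1) 14|_5 = 2·5 + 4 ↦ 2·6 + 4|_6 = 16 ⇒ 15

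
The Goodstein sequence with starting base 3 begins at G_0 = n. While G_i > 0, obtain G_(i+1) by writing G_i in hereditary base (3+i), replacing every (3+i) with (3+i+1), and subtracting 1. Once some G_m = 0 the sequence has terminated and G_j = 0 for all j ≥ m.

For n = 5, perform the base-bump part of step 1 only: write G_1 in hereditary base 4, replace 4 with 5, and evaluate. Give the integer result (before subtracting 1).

step 0: 5 = 3 + 2; sub 4 for 3: 4 + 2; = 6; G_1 = 6−1 = 5
step 1: 5 = 4 + 1; sub 5 for 4: 5 + 1; = 6; G_2 = 6−1 = 5

6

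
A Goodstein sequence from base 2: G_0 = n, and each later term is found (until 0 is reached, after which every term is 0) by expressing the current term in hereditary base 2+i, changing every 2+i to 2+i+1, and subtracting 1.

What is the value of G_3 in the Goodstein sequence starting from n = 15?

i=0: 15 = 2^(2 + 1) + 2^2 + 2 + 1 (b=2); 2→3: 3^(3 + 1) + 3^3 + 3 + 1 = 112; 112−1 = 111
i=1: 111 = 3^(3 + 1) + 3^3 + 3 (b=3); 3→4: 4^(4 + 1) + 4^4 + 4 = 1284; 1284−1 = 1283
i=2: 1283 = 4^(4 + 1) + 4^4 + 3 (b=4); 4→5: 5^(5 + 1) + 5^5 + 3 = 18753; 18753−1 = 18752
i=3: 18752 = 5^(5 + 1) + 5^5 + 2 (b=5); 5→6: 6^(6 + 1) + 6^6 + 2 = 326594; 326594−1 = 326593

18752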